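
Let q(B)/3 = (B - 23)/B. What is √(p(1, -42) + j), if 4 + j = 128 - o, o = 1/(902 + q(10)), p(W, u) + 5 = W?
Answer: √9678913510/8981 ≈ 10.954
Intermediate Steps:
p(W, u) = -5 + W
q(B) = 3*(-23 + B)/B (q(B) = 3*((B - 23)/B) = 3*((-23 + B)/B) = 3*(-23 + B)/B)
o = 10/8981 (o = 1/(902 + (3 - 69/10)) = 1/(902 - 39/10) = 1/(8981/10) = 10/8981 ≈ 0.0011135)
j = 1113634/8981 (j = -4 + (128 - 1*10/8981) = -4 + (128 - 10/8981) = -4 + 1149558/8981 = 1113634/8981 ≈ 124.00)
√(p(1, -42) + j) = √((-5 + 1) + 1113634/8981) = √(-4 + 1113634/8981) = √(1077710/8981) = √9678913510/8981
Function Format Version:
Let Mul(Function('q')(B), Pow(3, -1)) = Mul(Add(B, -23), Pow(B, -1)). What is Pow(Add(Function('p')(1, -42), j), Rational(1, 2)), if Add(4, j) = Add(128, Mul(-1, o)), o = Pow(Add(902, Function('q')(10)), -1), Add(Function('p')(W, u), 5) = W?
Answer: Mul(Rational(1, 8981), Pow(9678913510, Rational(1, 2))) ≈ 10.954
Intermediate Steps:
Function('p')(W, u) = Add(-5, W)
Function('q')(B) = Mul(3, Pow(B, -1), Add(-23, B)) (Function('q')(B) = Mul(3, Mul(Add(B, -23), Pow(B, -1))) = Mul(3, Mul(Add(-23, B), Pow(B, -1))) = Mul(3, Mul(Pow(B, -1), Add(-23, B))) = Mul(3, Pow(B, -1), Add(-23, B)))
o = Rational(10, 8981) (o = Pow(Add(902, Add(3, Mul(-69, Pow(10, -1)))), -1) = Pow(Add(902, Add(3, Mul(-69, Rational(1, 10)))), -1) = Pow(Add(902, Add(3, Rational(-69, 10))), -1) = Pow(Add(902, Rational(-39, 10)), -1) = Pow(Rational(8981, 10), -1) = Rational(10, 8981) ≈ 0.0011135)
j = Rational(1113634, 8981) (j = Add(-4, Add(128, Mul(-1, Rational(10, 8981)))) = Add(-4, Add(128, Rational(-10, 8981))) = Add(-4, Rational(1149558, 8981)) = Rational(1113634, 8981) ≈ 124.00)
Pow(Add(Function('p')(1, -42), j), Rational(1, 2)) = Pow(Add(Add(-5, 1), Rational(1113634, 8981)), Rational(1, 2)) = Pow(Add(-4, Rational(1113634, 8981)), Rational(1, 2)) = Pow(Rational(1077710, 8981), Rational(1, 2)) = Mul(Rational(1, 8981), Pow(9678913510, Rational(1, 2)))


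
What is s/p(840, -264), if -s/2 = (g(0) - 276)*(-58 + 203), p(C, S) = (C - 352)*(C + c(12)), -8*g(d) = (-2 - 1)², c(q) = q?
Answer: 107155/554368 ≈ 0.19329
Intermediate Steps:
g(d) = -9/8 (g(d) = -(-2 - 1)²/8 = -⅛*(-3)² = -⅛*9 = -9/8)
p(C, S) = (-352 + C)*(12 + C) (p(C, S) = (C - 352)*(C + 12) = (-352 + C)*(12 + C))
s = 321465/4 (s = -2*(-9/8 - 276)*(-58 + 203) = -(-2217)*145/4 = -2*(-321465/8) = 321465/4 ≈ 80366.)
s/p(840, -264) = 321465/(4*(-4224 + 840² - 340*840)) = 321465/(4*(-4224 + 705600 - 285600)) = (321465/4)/415776 = (321465/4)*(1/415776) = 107155/554368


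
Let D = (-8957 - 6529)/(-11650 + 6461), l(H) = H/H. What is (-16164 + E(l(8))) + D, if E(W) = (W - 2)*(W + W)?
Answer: -83869888/5189 ≈ -16163.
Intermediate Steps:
l(H) = 1
E(W) = 2*W*(-2 + W) (E(W) = (-2 + W)*(2*W) = 2*W*(-2 + W))
D = 15486/5189 (D = -15486/(-5189) = -15486*(-1/5189) = 15486/5189 ≈ 2.9844)
(-16164 + E(l(8))) + D = (-16164 + 2*1*(-2 + 1)) + 15486/5189 = (-16164 + 2*1*(-1)) + 15486/5189 = (-16164 - 2) + 15486/5189 = -16166 + 15486/5189 = -83869888/5189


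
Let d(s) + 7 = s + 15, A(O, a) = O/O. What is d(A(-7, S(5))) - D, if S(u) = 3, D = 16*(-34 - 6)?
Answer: 649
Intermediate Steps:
D = -640 (D = 16*(-40) = -640)
A(O, a) = 1
d(s) = 8 + s (d(s) = -7 + (s + 15) = -7 + (15 + s) = 8 + s)
d(A(-7, S(5))) - D = (8 + 1) - 1*(-640) = 9 + 640 = 649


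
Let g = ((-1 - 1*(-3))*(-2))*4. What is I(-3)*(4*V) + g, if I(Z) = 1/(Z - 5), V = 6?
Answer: -19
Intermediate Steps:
I(Z) = 1/(-5 + Z)
g = -16 (g = ((-1 + 3)*(-2))*4 = (2*(-2))*4 = -4*4 = -16)
I(-3)*(4*V) + g = (4*6)/(-5 - 3) - 16 = 24/(-8) - 16 = -⅛*24 - 16 = -3 - 16 = -19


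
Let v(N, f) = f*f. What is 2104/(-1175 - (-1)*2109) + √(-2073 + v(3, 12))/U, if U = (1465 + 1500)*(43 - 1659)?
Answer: 1052/467 - I*√1929/4791440 ≈ 2.2527 - 9.1664e-6*I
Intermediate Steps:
v(N, f) = f²
U = -4791440 (U = 2965*(-1616) = -4791440)
2104/(-1175 - (-1)*2109) + √(-2073 + v(3, 12))/U = 2104/(-1175 - (-1)*2109) + √(-2073 + 12²)/(-4791440) = 2104/(-1175 - 1*(-2109)) + √(-2073 + 144)*(-1/4791440) = 2104/(-1175 + 2109) + √(-1929)*(-1/4791440) = 2104/934 + (I*√1929)*(-1/4791440) = 2104*(1/934) - I*√1929/4791440 = 1052/467 - I*√1929/4791440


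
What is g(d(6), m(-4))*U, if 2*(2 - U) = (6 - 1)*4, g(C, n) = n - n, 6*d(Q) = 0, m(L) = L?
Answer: 0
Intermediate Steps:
d(Q) = 0 (d(Q) = (⅙)*0 = 0)
g(C, n) = 0
U = -8 (U = 2 - (6 - 1)*4/2 = 2 - 5*4/2 = 2 - ½*20 = 2 - 10 = -8)
g(d(6), m(-4))*U = 0*(-8) = 0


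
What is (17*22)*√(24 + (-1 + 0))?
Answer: 374*√23 ≈ 1793.6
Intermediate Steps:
(17*22)*√(24 + (-1 + 0)) = 374*√(24 - 1) = 374*√23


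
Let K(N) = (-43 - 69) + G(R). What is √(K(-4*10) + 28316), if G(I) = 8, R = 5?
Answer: 2*√7053 ≈ 167.96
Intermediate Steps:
K(N) = -104 (K(N) = (-43 - 69) + 8 = -112 + 8 = -104)
√(K(-4*10) + 28316) = √(-104 + 28316) = √28212 = 2*√7053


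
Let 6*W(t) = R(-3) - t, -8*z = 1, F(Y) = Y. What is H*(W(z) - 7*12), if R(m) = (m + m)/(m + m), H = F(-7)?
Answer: 9387/16 ≈ 586.69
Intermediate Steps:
z = -⅛ (z = -⅛*1 = -⅛ ≈ -0.12500)
H = -7
R(m) = 1 (R(m) = (2*m)/((2*m)) = (2*m)*(1/(2*m)) = 1)
W(t) = ⅙ - t/6 (W(t) = (1 - t)/6 = ⅙ - t/6)
H*(W(z) - 7*12) = -7*((⅙ - ⅙*(-⅛)) - 7*12) = -7*((⅙ + 1/48) - 84) = -7*(3/16 - 84) = -7*(-1341/16) = 9387/16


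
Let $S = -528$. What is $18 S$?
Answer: $-9504$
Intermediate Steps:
$18 S = 18 \left(-528\right) = -9504$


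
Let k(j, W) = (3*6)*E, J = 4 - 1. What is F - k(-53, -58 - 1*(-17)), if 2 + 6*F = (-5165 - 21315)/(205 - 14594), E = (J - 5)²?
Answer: -1036391/14389 ≈ -72.027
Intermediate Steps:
J = 3
E = 4 (E = (3 - 5)² = (-2)² = 4)
k(j, W) = 72 (k(j, W) = (3*6)*4 = 18*4 = 72)
F = -383/14389 (F = -⅓ + ((-5165 - 21315)/(205 - 14594))/6 = -⅓ + (-26480/(-14389))/6 = -⅓ + (-26480*(-1/14389))/6 = -⅓ + (⅙)*(26480/14389) = -⅓ + 13240/43167 = -383/14389 ≈ -0.026618)
F - k(-53, -58 - 1*(-17)) = -383/14389 - 1*72 = -383/14389 - 72 = -1036391/14389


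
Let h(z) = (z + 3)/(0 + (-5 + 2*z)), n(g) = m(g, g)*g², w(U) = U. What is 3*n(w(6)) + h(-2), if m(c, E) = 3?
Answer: 2915/9 ≈ 323.89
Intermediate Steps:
n(g) = 3*g²
h(z) = (3 + z)/(-5 + 2*z)
3*n(w(6)) + h(-2) = 3*(3*6²) + (3 - 2)/(-5 + 2*(-2)) = 3*(3*36) + 1/(-5 - 4) = 3*108 + 1/(-9) = 324 - ⅑*1 = 324 - ⅑ = 2915/9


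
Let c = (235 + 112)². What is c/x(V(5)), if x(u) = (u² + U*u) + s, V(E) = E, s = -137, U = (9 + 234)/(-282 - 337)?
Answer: -74533171/70543 ≈ -1056.6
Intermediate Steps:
U = -243/619 (U = 243/(-619) = 243*(-1/619) = -243/619 ≈ -0.39257)
x(u) = -137 + u² - 243*u/619 (x(u) = (u² - 243*u/619) - 137 = -137 + u² - 243*u/619)
c = 120409 (c = 347² = 120409)
c/x(V(5)) = 120409/(-137 + 5² - 243/619*5) = 120409/(-137 + 25 - 1215/619) = 120409/(-70543/619) = 120409*(-619/70543) = -74533171/70543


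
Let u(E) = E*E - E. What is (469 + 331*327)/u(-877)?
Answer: 54353/385003 ≈ 0.14118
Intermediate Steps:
u(E) = E**2 - E
(469 + 331*327)/u(-877) = (469 + 331*327)/((-877*(-1 - 877))) = (469 + 108237)/((-877*(-878))) = 108706/770006 = 108706*(1/770006) = 54353/385003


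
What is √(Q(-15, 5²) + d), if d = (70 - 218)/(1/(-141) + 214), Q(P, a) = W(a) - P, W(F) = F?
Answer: 2*√8946686749/30173 ≈ 6.2696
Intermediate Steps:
Q(P, a) = a - P
d = -20868/30173 (d = -148/(-1/141 + 214) = -148/30173/141 = -148*141/30173 = -20868/30173 ≈ -0.69161)
√(Q(-15, 5²) + d) = √((5² - 1*(-15)) - 20868/30173) = √((25 + 15) - 20868/30173) = √(40 - 20868/30173) = √(1186052/30173) = 2*√8946686749/30173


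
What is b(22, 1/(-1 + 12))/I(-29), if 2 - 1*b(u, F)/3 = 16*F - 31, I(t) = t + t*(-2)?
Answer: 1041/319 ≈ 3.2633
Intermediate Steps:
I(t) = -t (I(t) = t - 2*t = -t)
b(u, F) = 99 - 48*F (b(u, F) = 6 - 3*(16*F - 31) = 6 - 3*(-31 + 16*F) = 6 + (93 - 48*F) = 99 - 48*F)
b(22, 1/(-1 + 12))/I(-29) = (99 - 48/(-1 + 12))/((-1*(-29))) = (99 - 48/11)/29 = (99 - 48*1/11)*(1/29) = (99 - 48/11)*(1/29) = (1041/11)*(1/29) = 1041/319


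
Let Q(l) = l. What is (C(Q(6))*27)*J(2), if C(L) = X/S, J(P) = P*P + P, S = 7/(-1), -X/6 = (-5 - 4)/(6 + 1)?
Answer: -8748/49 ≈ -178.53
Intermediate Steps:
X = 54/7 (X = -6*(-5 - 4)/(6 + 1) = -(-54)/7 = -6*(-9/7) = 54/7 ≈ 7.7143)
S = -7 (S = 7*(-1) = -7)
J(P) = P + P² (J(P) = P² + P = P + P²)
C(L) = -54/49 (C(L) = (54/7)/(-7) = (54/7)*(-⅐) = -54/49)
(C(Q(6))*27)*J(2) = (-54/49*27)*(2*(1 + 2)) = -2916*3/49 = -1458/49*6 = -8748/49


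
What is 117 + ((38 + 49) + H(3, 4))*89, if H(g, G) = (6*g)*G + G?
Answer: 14624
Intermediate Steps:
H(g, G) = G + 6*G*g (H(g, G) = 6*G*g + G = G + 6*G*g)
117 + ((38 + 49) + H(3, 4))*89 = 117 + ((38 + 49) + 4*(1 + 6*3))*89 = 117 + (87 + 4*(1 + 18))*89 = 117 + (87 + 4*19)*89 = 117 + (87 + 76)*89 = 117 + 163*89 = 117 + 14507 = 14624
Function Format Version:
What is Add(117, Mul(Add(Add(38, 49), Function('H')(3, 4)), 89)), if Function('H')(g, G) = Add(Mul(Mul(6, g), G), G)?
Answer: 14624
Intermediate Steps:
Function('H')(g, G) = Add(G, Mul(6, G, g)) (Function('H')(g, G) = Add(Mul(6, G, g), G) = Add(G, Mul(6, G, g)))
Add(117, Mul(Add(Add(38, 49), Function('H')(3, 4)), 89)) = Add(117, Mul(Add(Add(38, 49), Mul(4, Add(1, Mul(6, 3)))), 89)) = Add(117, Mul(Add(87, Mul(4, Add(1, 18))), 89)) = Add(117, Mul(Add(87, Mul(4, 19)), 89)) = Add(117, Mul(Add(87, 76), 89)) = Add(117, Mul(163, 89)) = Add(117, 14507) = 14624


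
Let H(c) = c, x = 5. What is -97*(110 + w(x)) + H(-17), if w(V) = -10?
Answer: -9717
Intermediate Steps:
-97*(110 + w(x)) + H(-17) = -97*(110 - 10) - 17 = -97*100 - 17 = -9700 - 17 = -9717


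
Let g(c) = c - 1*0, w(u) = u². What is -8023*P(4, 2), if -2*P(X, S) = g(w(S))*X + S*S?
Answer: 80230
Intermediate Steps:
g(c) = c (g(c) = c + 0 = c)
P(X, S) = -S²/2 - X*S²/2 (P(X, S) = -(S²*X + S*S)/2 = -(X*S² + S²)/2 = -(S² + X*S²)/2 = -S²/2 - X*S²/2)
-8023*P(4, 2) = -8023*2²*(-1 - 1*4)/2 = -8023*4*(-1 - 4)/2 = -8023*4*(-5)/2 = -8023*(-10) = 80230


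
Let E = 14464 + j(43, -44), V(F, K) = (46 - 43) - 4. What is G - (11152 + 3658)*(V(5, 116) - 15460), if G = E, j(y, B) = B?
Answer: 228991830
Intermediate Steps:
V(F, K) = -1 (V(F, K) = 3 - 4 = -1)
E = 14420 (E = 14464 - 44 = 14420)
G = 14420
G - (11152 + 3658)*(V(5, 116) - 15460) = 14420 - (11152 + 3658)*(-1 - 15460) = 14420 - 14810*(-15461) = 14420 - 1*(-228977410) = 14420 + 228977410 = 228991830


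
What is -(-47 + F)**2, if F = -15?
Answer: -3844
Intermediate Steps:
-(-47 + F)**2 = -(-47 - 15)**2 = -1*(-62)**2 = -1*3844 = -3844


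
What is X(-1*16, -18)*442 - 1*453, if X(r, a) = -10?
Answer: -4873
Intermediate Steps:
X(-1*16, -18)*442 - 1*453 = -10*442 - 1*453 = -4420 - 453 = -4873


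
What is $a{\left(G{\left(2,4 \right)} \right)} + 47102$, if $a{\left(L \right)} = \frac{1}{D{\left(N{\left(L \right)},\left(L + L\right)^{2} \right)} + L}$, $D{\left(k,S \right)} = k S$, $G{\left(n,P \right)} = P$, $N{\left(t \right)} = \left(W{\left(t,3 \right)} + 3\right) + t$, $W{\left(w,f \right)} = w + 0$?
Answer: $\frac{33348217}{708} \approx 47102.0$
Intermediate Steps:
$W{\left(w,f \right)} = w$
$N{\left(t \right)} = 3 + 2 t$ ($N{\left(t \right)} = \left(t + 3\right) + t = \left(3 + t\right) + t = 3 + 2 t$)
$D{\left(k,S \right)} = S k$
$a{\left(L \right)} = \frac{1}{L + 4 L^{2} \left(3 + 2 L\right)}$ ($a{\left(L \right)} = \frac{1}{\left(L + L\right)^{2} \left(3 + 2 L\right) + L} = \frac{1}{\left(2 L\right)^{2} \left(3 + 2 L\right) + L} = \frac{1}{4 L^{2} \left(3 + 2 L\right) + L} = \frac{1}{L + 4 L^{2} \left(3 + 2 L\right)}$)
$a{\left(G{\left(2,4 \right)} \right)} + 47102 = \frac{1}{4 \left(1 + 4 \cdot 4 \left(3 + 2 \cdot 4\right)\right)} + 47102 = \frac{1}{4 \left(1 + 4 \cdot 4 \left(3 + 8\right)\right)} + 47102 = \frac{1}{4 \left(1 + 4 \cdot 4 \cdot 11\right)} + 47102 = \frac{1}{4 \left(1 + 176\right)} + 47102 = \frac{1}{4 \cdot 177} + 47102 = \frac{1}{4} \cdot \frac{1}{177} + 47102 = \frac{1}{708} + 47102 = \frac{33348217}{708}$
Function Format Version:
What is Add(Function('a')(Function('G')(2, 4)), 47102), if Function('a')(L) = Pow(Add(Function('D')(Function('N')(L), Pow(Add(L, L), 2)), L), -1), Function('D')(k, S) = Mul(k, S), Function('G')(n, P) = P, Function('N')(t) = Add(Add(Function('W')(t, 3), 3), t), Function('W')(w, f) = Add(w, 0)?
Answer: Rational(33348217, 708) ≈ 47102.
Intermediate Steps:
Function('W')(w, f) = w
Function('N')(t) = Add(3, Mul(2, t)) (Function('N')(t) = Add(Add(t, 3), t) = Add(Add(3, t), t) = Add(3, Mul(2, t)))
Function('D')(k, S) = Mul(S, k)
Function('a')(L) = Pow(Add(L, Mul(4, Pow(L, 2), Add(3, Mul(2, L)))), -1) (Function('a')(L) = Pow(Add(Mul(Pow(Add(L, L), 2), Add(3, Mul(2, L))), L), -1) = Pow(Add(Mul(Pow(Mul(2, L), 2), Add(3, Mul(2, L))), L), -1) = Pow(Add(Mul(Mul(4, Pow(L, 2)), Add(3, Mul(2, L))), L), -1) = Pow(Add(Mul(4, Pow(L, 2), Add(3, Mul(2, L))), L), -1) = Pow(Add(L, Mul(4, Pow(L, 2), Add(3, Mul(2, L)))), -1))
Add(Function('a')(Function('G')(2, 4)), 47102) = Add(Mul(Pow(4, -1), Pow(Add(1, Mul(4, 4, Add(3, Mul(2, 4)))), -1)), 47102) = Add(Mul(Rational(1, 4), Pow(Add(1, Mul(4, 4, Add(3, 8))), -1)), 47102) = Add(Mul(Rational(1, 4), Pow(Add(1, Mul(4, 4, 11)), -1)), 47102) = Add(Mul(Rational(1, 4), Pow(Add(1, 176), -1)), 47102) = Add(Mul(Rational(1, 4), Pow(177, -1)), 47102) = Add(Mul(Rational(1, 4), Rational(1, 177)), 47102) = Add(Rational(1, 708), 47102) = Rational(33348217, 708)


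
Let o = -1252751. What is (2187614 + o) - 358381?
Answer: 576482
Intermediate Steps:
(2187614 + o) - 358381 = (2187614 - 1252751) - 358381 = 934863 - 358381 = 576482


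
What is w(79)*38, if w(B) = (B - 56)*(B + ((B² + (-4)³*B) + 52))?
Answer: 1150184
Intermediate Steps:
w(B) = (-56 + B)*(52 + B² - 63*B) (w(B) = (-56 + B)*(B + ((B² - 64*B) + 52)) = (-56 + B)*(B + (52 + B² - 64*B)) = (-56 + B)*(52 + B² - 63*B))
w(79)*38 = (-2912 + 79³ - 119*79² + 3580*79)*38 = (-2912 + 493039 - 119*6241 + 282820)*38 = (-2912 + 493039 - 742679 + 282820)*38 = 30268*38 = 1150184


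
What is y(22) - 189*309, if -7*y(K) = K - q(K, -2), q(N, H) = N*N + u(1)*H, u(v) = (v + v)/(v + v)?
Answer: -408347/7 ≈ -58335.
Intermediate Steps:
u(v) = 1 (u(v) = (2*v)/((2*v)) = (2*v)*(1/(2*v)) = 1)
q(N, H) = H + N**2 (q(N, H) = N*N + 1*H = N**2 + H = H + N**2)
y(K) = -2/7 - K/7 + K**2/7 (y(K) = -(K - (-2 + K**2))/7 = -(K + (2 - K**2))/7 = -(2 + K - K**2)/7 = -2/7 - K/7 + K**2/7)
y(22) - 189*309 = (-2/7 - 1/7*22 + (1/7)*22**2) - 189*309 = (-2/7 - 22/7 + (1/7)*484) - 58401 = (-2/7 - 22/7 + 484/7) - 58401 = 460/7 - 58401 = -408347/7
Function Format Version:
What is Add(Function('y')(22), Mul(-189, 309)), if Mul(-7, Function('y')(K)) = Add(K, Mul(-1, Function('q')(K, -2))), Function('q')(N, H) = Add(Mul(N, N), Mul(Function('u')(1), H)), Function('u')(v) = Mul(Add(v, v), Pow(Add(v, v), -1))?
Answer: Rational(-408347, 7) ≈ -58335.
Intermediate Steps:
Function('u')(v) = 1 (Function('u')(v) = Mul(Mul(2, v), Pow(Mul(2, v), -1)) = Mul(Mul(2, v), Mul(Rational(1, 2), Pow(v, -1))) = 1)
Function('q')(N, H) = Add(H, Pow(N, 2)) (Function('q')(N, H) = Add(Mul(N, N), Mul(1, H)) = Add(Pow(N, 2), H) = Add(H, Pow(N, 2)))
Function('y')(K) = Add(Rational(-2, 7), Mul(Rational(-1, 7), K), Mul(Rational(1, 7), Pow(K, 2))) (Function('y')(K) = Mul(Rational(-1, 7), Add(K, Mul(-1, Add(-2, Pow(K, 2))))) = Mul(Rational(-1, 7), Add(K, Add(2, Mul(-1, Pow(K, 2))))) = Mul(Rational(-1, 7), Add(2, K, Mul(-1, Pow(K, 2)))) = Add(Rational(-2, 7), Mul(Rational(-1, 7), K), Mul(Rational(1, 7), Pow(K, 2))))
Add(Function('y')(22), Mul(-189, 309)) = Add(Add(Rational(-2, 7), Mul(Rational(-1, 7), 22), Mul(Rational(1, 7), Pow(22, 2))), Mul(-189, 309)) = Add(Add(Rational(-2, 7), Rational(-22, 7), Mul(Rational(1, 7), 484)), -58401) = Add(Add(Rational(-2, 7), Rational(-22, 7), Rational(484, 7)), -58401) = Add(Rational(460, 7), -58401) = Rational(-408347, 7)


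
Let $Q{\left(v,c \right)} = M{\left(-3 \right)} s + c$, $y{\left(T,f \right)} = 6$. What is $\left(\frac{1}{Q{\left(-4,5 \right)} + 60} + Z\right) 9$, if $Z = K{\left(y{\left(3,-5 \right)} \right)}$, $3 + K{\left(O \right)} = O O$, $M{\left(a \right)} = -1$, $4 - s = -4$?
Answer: $\frac{5646}{19} \approx 297.16$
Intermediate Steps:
$s = 8$ ($s = 4 - -4 = 4 + 4 = 8$)
$K{\left(O \right)} = -3 + O^{2}$ ($K{\left(O \right)} = -3 + O O = -3 + O^{2}$)
$Z = 33$ ($Z = -3 + 6^{2} = -3 + 36 = 33$)
$Q{\left(v,c \right)} = -8 + c$ ($Q{\left(v,c \right)} = \left(-1\right) 8 + c = -8 + c$)
$\left(\frac{1}{Q{\left(-4,5 \right)} + 60} + Z\right) 9 = \left(\frac{1}{\left(-8 + 5\right) + 60} + 33\right) 9 = \left(\frac{1}{-3 + 60} + 33\right) 9 = \left(\frac{1}{57} + 33\right) 9 = \frac{1882}{57} \cdot 9 = \frac{5646}{19}$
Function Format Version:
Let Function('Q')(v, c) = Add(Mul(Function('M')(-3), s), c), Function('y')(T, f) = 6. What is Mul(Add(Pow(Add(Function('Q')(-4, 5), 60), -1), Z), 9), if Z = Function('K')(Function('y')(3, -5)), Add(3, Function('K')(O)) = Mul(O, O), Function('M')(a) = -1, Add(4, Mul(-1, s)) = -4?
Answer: Rational(5646, 19) ≈ 297.16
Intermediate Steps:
s = 8 (s = Add(4, Mul(-1, -4)) = Add(4, 4) = 8)
Function('K')(O) = Add(-3, Pow(O, 2)) (Function('K')(O) = Add(-3, Mul(O, O)) = Add(-3, Pow(O, 2)))
Z = 33 (Z = Add(-3, Pow(6, 2)) = Add(-3, 36) = 33)
Function('Q')(v, c) = Add(-8, c) (Function('Q')(v, c) = Add(Mul(-1, 8), c) = Add(-8, c))
Mul(Add(Pow(Add(Function('Q')(-4, 5), 60), -1), Z), 9) = Mul(Add(Pow(Add(Add(-8, 5), 60), -1), 33), 9) = Mul(Add(Pow(Add(-3, 60), -1), 33), 9) = Mul(Add(Pow(57, -1), 33), 9) = Mul(Add(Rational(1, 57), 33), 9) = Mul(Rational(1882, 57), 9) = Rational(5646, 19)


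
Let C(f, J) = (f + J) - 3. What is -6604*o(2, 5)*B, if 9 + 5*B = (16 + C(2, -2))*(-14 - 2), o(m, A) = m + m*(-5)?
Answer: -11464544/5 ≈ -2.2929e+6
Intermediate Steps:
C(f, J) = -3 + J + f (C(f, J) = (J + f) - 3 = -3 + J + f)
o(m, A) = -4*m (o(m, A) = m - 5*m = -4*m)
B = -217/5 (B = -9/5 + ((16 + (-3 - 2 + 2))*(-14 - 2))/5 = -9/5 + ((16 - 3)*(-16))/5 = -9/5 + (13*(-16))/5 = -9/5 + (1/5)*(-208) = -9/5 - 208/5 = -217/5 ≈ -43.400)
-6604*o(2, 5)*B = -6604*(-4*2)*(-217)/5 = -(-52832)*(-217)/5 = -6604*1736/5 = -11464544/5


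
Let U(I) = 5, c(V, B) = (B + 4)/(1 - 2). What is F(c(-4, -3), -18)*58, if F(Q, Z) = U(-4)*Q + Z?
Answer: -1334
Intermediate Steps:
c(V, B) = -4 - B (c(V, B) = (4 + B)/(-1) = (4 + B)*(-1) = -4 - B)
F(Q, Z) = Z + 5*Q (F(Q, Z) = 5*Q + Z = Z + 5*Q)
F(c(-4, -3), -18)*58 = (-18 + 5*(-4 - 1*(-3)))*58 = (-18 + 5*(-4 + 3))*58 = (-18 + 5*(-1))*58 = (-18 - 5)*58 = -23*58 = -1334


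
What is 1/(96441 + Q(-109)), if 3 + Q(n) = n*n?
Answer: 1/108319 ≈ 9.2320e-6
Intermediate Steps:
Q(n) = -3 + n² (Q(n) = -3 + n*n = -3 + n²)
1/(96441 + Q(-109)) = 1/(96441 + (-3 + (-109)²)) = 1/(96441 + (-3 + 11881)) = 1/(96441 + 11878) = 1/108319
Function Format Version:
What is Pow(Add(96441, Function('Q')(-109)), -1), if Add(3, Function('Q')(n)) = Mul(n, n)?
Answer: Rational(1, 108319) ≈ 9.2320e-6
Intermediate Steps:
Function('Q')(n) = Add(-3, Pow(n, 2)) (Function('Q')(n) = Add(-3, Mul(n, n)) = Add(-3, Pow(n, 2)))
Pow(Add(96441, Function('Q')(-109)), -1) = Pow(Add(96441, Add(-3, Pow(-109, 2))), -1) = Pow(Add(96441, Add(-3, 11881)), -1) = Pow(Add(96441, 11878), -1) = Pow(108319, -1) = Rational(1, 108319)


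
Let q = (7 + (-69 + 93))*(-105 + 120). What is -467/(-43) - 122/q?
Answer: 211909/19995 ≈ 10.598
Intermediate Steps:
q = 465 (q = (7 + 24)*15 = 31*15 = 465)
-467/(-43) - 122/q = -467/(-43) - 122/465 = -467*(-1/43) - 122*1/465 = 467/43 - 122/465 = 211909/19995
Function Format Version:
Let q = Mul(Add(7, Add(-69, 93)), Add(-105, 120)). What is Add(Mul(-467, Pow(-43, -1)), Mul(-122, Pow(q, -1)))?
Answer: Rational(211909, 19995) ≈ 10.598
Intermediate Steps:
q = 465 (q = Mul(Add(7, 24), 15) = Mul(31, 15) = 465)
Add(Mul(-467, Pow(-43, -1)), Mul(-122, Pow(q, -1))) = Add(Mul(-467, Pow(-43, -1)), Mul(-122, Pow(465, -1))) = Add(Mul(-467, Rational(-1, 43)), Mul(-122, Rational(1, 465))) = Add(Rational(467, 43), Rational(-122, 465)) = Rational(211909, 19995)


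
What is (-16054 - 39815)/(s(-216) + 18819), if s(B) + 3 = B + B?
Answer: -18623/6128 ≈ -3.0390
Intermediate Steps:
s(B) = -3 + 2*B (s(B) = -3 + (B + B) = -3 + 2*B)
(-16054 - 39815)/(s(-216) + 18819) = (-16054 - 39815)/((-3 + 2*(-216)) + 18819) = -55869/((-3 - 432) + 18819) = -55869/(-435 + 18819) = -55869/18384 = -55869*1/18384 = -18623/6128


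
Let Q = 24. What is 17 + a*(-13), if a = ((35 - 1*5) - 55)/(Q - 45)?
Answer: 32/21 ≈ 1.5238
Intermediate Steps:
a = 25/21 (a = ((35 - 1*5) - 55)/(24 - 45) = ((35 - 5) - 55)/(-21) = (30 - 55)*(-1/21) = -25*(-1/21) = 25/21 ≈ 1.1905)
17 + a*(-13) = 17 + (25/21)*(-13) = 17 - 325/21 = 32/21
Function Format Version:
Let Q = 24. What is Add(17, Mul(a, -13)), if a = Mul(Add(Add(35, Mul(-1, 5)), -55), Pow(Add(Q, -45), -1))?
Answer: Rational(32, 21) ≈ 1.5238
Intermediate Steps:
a = Rational(25, 21) (a = Mul(Add(Add(35, Mul(-1, 5)), -55), Pow(Add(24, -45), -1)) = Mul(Add(Add(35, -5), -55), Pow(-21, -1)) = Mul(Add(30, -55), Rational(-1, 21)) = Mul(-25, Rational(-1, 21)) = Rational(25, 21) ≈ 1.1905)
Add(17, Mul(a, -13)) = Add(17, Mul(Rational(25, 21), -13)) = Add(17, Rational(-325, 21)) = Rational(32, 21)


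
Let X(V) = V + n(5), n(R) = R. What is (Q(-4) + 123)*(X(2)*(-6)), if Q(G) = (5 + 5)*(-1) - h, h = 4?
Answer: -4578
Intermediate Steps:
X(V) = 5 + V (X(V) = V + 5 = 5 + V)
Q(G) = -14 (Q(G) = (5 + 5)*(-1) - 1*4 = 10*(-1) - 4 = -10 - 4 = -14)
(Q(-4) + 123)*(X(2)*(-6)) = (-14 + 123)*((5 + 2)*(-6)) = 109*(7*(-6)) = 109*(-42) = -4578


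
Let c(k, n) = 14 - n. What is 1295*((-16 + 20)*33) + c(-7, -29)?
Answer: 170983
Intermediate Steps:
1295*((-16 + 20)*33) + c(-7, -29) = 1295*((-16 + 20)*33) + (14 - 1*(-29)) = 1295*(4*33) + (14 + 29) = 1295*132 + 43 = 170940 + 43 = 170983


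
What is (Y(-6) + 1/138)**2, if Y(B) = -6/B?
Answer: 19321/19044 ≈ 1.0145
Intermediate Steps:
(Y(-6) + 1/138)**2 = (-6/(-6) + 1/138)**2 = (-6*(-1/6) + 1*(1/138))**2 = (1 + 1/138)**2 = (139/138)**2 = 19321/19044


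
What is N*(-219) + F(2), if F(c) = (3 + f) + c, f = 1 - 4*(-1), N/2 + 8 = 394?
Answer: -169058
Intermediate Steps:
N = 772 (N = -16 + 2*394 = -16 + 788 = 772)
f = 5 (f = 1 + 4 = 5)
F(c) = 8 + c (F(c) = (3 + 5) + c = 8 + c)
N*(-219) + F(2) = 772*(-219) + (8 + 2) = -169068 + 10 = -169058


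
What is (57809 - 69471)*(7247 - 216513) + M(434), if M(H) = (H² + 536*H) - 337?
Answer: 2440880735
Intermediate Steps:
M(H) = -337 + H² + 536*H
(57809 - 69471)*(7247 - 216513) + M(434) = (57809 - 69471)*(7247 - 216513) + (-337 + 434² + 536*434) = -11662*(-209266) + (-337 + 188356 + 232624) = 2440460092 + 420643 = 2440880735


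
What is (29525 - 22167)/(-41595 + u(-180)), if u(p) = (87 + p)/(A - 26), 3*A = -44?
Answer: -897676/5074311 ≈ -0.17691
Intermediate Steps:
A = -44/3 (A = (1/3)*(-44) = -44/3 ≈ -14.667)
u(p) = -261/122 - 3*p/122 (u(p) = (87 + p)/(-44/3 - 26) = (87 + p)/(-122/3) = (87 + p)*(-3/122) = -261/122 - 3*p/122)
(29525 - 22167)/(-41595 + u(-180)) = (29525 - 22167)/(-41595 + (-261/122 - 3/122*(-180))) = 7358/(-41595 + (-261/122 + 270/61)) = 7358/(-41595 + 279/122) = 7358/(-5074311/122) = 7358*(-122/5074311) = -897676/5074311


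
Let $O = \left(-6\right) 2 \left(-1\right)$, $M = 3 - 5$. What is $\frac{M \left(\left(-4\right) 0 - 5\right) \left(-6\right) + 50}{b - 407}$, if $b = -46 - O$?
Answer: $\frac{2}{93} \approx 0.021505$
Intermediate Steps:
$M = -2$ ($M = 3 - 5 = -2$)
$O = 12$ ($O = \left(-12\right) \left(-1\right) = 12$)
$b = -58$ ($b = -46 - 12 = -58$)
$\frac{M \left(\left(-4\right) 0 - 5\right) \left(-6\right) + 50}{b - 407} = \frac{- 2 \left(\left(-4\right) 0 - 5\right) \left(-6\right) + 50}{-58 - 407} = \frac{- 2 \left(0 - 5\right) \left(-6\right) + 50}{-465} = \left(\left(-2\right) \left(-5\right) \left(-6\right) + 50\right) \left(- \frac{1}{465}\right) = \left(10 \left(-6\right) + 50\right) \left(- \frac{1}{465}\right) = \left(-60 + 50\right) \left(- \frac{1}{465}\right) = \left(-10\right) \left(- \frac{1}{465}\right) = \frac{2}{93}$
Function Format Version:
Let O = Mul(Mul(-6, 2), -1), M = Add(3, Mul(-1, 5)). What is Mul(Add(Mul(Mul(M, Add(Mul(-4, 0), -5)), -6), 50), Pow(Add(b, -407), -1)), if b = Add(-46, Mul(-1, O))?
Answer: Rational(2, 93) ≈ 0.021505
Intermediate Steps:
M = -2 (M = Add(3, -5) = -2)
O = 12 (O = Mul(-12, -1) = 12)
b = -58 (b = Add(-46, Mul(-1, 12)) = Add(-46, -12) = -58)
Mul(Add(Mul(Mul(M, Add(Mul(-4, 0), -5)), -6), 50), Pow(Add(b, -407), -1)) = Mul(Add(Mul(Mul(-2, Add(Mul(-4, 0), -5)), -6), 50), Pow(Add(-58, -407), -1)) = Mul(Add(Mul(Mul(-2, Add(0, -5)), -6), 50), Pow(-465, -1)) = Mul(Add(Mul(Mul(-2, -5), -6), 50), Rational(-1, 465)) = Mul(Add(Mul(10, -6), 50), Rational(-1, 465)) = Mul(Add(-60, 50), Rational(-1, 465)) = Mul(-10, Rational(-1, 465)) = Rational(2, 93)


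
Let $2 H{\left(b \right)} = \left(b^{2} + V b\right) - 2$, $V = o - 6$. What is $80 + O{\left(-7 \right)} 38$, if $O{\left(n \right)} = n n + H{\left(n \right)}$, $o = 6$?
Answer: $2835$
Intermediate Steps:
$V = 0$ ($V = 6 - 6 = 0$)
$H{\left(b \right)} = -1 + \frac{b^{2}}{2}$ ($H{\left(b \right)} = \frac{\left(b^{2} + 0 b\right) - 2}{2} = \frac{\left(b^{2} + 0\right) - 2}{2} = \frac{b^{2} - 2}{2} = \frac{-2 + b^{2}}{2} = -1 + \frac{b^{2}}{2}$)
$O{\left(n \right)} = -1 + \frac{3 n^{2}}{2}$ ($O{\left(n \right)} = n n + \left(-1 + \frac{n^{2}}{2}\right) = n^{2} + \left(-1 + \frac{n^{2}}{2}\right) = -1 + \frac{3 n^{2}}{2}$)
$80 + O{\left(-7 \right)} 38 = 80 + \left(-1 + \frac{3 \left(-7\right)^{2}}{2}\right) 38 = 80 + \left(-1 + \frac{3}{2} \cdot 49\right) 38 = 80 + \left(-1 + \frac{147}{2}\right) 38 = 80 + \frac{145}{2} \cdot 38 = 80 + 2755 = 2835$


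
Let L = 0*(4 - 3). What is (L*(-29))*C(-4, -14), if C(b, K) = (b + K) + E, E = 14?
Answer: 0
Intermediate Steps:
C(b, K) = 14 + K + b (C(b, K) = (b + K) + 14 = (K + b) + 14 = 14 + K + b)
L = 0 (L = 0*1 = 0)
(L*(-29))*C(-4, -14) = (0*(-29))*(14 - 14 - 4) = 0*(-4) = 0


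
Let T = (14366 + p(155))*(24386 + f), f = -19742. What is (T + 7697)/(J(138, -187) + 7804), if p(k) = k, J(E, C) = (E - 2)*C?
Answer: -67443221/17628 ≈ -3825.9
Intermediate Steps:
J(E, C) = C*(-2 + E) (J(E, C) = (-2 + E)*C = C*(-2 + E))
T = 67435524 (T = (14366 + 155)*(24386 - 19742) = 14521*4644 = 67435524)
(T + 7697)/(J(138, -187) + 7804) = (67435524 + 7697)/(-187*(-2 + 138) + 7804) = 67443221/(-187*136 + 7804) = 67443221/(-25432 + 7804) = 67443221/(-17628) = 67443221*(-1/17628) = -67443221/17628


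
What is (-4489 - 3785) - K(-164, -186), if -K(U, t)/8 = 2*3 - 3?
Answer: -8250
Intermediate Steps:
K(U, t) = -24 (K(U, t) = -8*(2*3 - 3) = -8*(6 - 3) = -8*3 = -24)
(-4489 - 3785) - K(-164, -186) = (-4489 - 3785) - 1*(-24) = -8274 + 24 = -8250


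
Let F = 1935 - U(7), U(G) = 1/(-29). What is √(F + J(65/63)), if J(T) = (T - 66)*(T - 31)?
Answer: 2*√3239476465/1827 ≈ 62.306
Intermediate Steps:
U(G) = -1/29
J(T) = (-66 + T)*(-31 + T)
F = 56116/29 (F = 1935 - 1*(-1/29) = 1935 + 1/29 = 56116/29 ≈ 1935.0)
√(F + J(65/63)) = √(56116/29 + (2046 + (65/63)² - 6305/63)) = √(56116/29 + (2046 + (65*(1/63))² - 6305/63)) = √(56116/29 + (2046 + (65/63)² - 97*65/63)) = √(56116/29 + (2046 + 4225/3969 - 6305/63)) = √(56116/29 + 7727584/3969) = √(446824340/115101) = 2*√3239476465/1827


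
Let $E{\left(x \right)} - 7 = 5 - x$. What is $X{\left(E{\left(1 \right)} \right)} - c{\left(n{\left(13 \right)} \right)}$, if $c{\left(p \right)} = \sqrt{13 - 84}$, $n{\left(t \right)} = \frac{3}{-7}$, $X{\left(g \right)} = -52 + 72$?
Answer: $20 - i \sqrt{71} \approx 20.0 - 8.4261 i$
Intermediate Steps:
$E{\left(x \right)} = 12 - x$ ($E{\left(x \right)} = 7 - \left(-5 + x\right) = 12 - x$)
$X{\left(g \right)} = 20$
$n{\left(t \right)} = - \frac{3}{7}$ ($n{\left(t \right)} = 3 \left(- \frac{1}{7}\right) = - \frac{3}{7}$)
$c{\left(p \right)} = i \sqrt{71}$ ($c{\left(p \right)} = \sqrt{-71} = i \sqrt{71}$)
$X{\left(E{\left(1 \right)} \right)} - c{\left(n{\left(13 \right)} \right)} = 20 - i \sqrt{71}$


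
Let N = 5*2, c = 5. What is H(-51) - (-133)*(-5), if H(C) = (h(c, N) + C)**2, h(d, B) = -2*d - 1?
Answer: 3179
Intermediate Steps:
N = 10
h(d, B) = -1 - 2*d
H(C) = (-11 + C)**2 (H(C) = ((-1 - 2*5) + C)**2 = ((-1 - 10) + C)**2 = (-11 + C)**2)
H(-51) - (-133)*(-5) = (-11 - 51)**2 - (-133)*(-5) = (-62)**2 - 1*665 = 3844 - 665 = 3179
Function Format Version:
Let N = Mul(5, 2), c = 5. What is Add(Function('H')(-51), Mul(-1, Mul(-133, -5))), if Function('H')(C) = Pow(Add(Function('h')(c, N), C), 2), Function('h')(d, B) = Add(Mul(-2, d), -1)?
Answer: 3179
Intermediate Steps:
N = 10
Function('h')(d, B) = Add(-1, Mul(-2, d))
Function('H')(C) = Pow(Add(-11, C), 2) (Function('H')(C) = Pow(Add(Add(-1, Mul(-2, 5)), C), 2) = Pow(Add(Add(-1, -10), C), 2) = Pow(Add(-11, C), 2))
Add(Function('H')(-51), Mul(-1, Mul(-133, -5))) = Add(Pow(Add(-11, -51), 2), Mul(-1, Mul(-133, -5))) = Add(Pow(-62, 2), Mul(-1, 665)) = Add(3844, -665) = 3179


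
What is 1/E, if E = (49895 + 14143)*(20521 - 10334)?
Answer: 1/652355106 ≈ 1.5329e-9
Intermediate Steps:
E = 652355106 (E = 64038*10187 = 652355106)
1/E = 1/652355106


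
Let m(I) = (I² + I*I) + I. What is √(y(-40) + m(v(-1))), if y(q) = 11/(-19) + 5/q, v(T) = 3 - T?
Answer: √203870/76 ≈ 5.9410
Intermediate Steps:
m(I) = I + 2*I² (m(I) = (I² + I²) + I = 2*I² + I = I + 2*I²)
y(q) = -11/19 + 5/q (y(q) = 11*(-1/19) + 5/q = -11/19 + 5/q)
√(y(-40) + m(v(-1))) = √((-11/19 + 5/(-40)) + (3 - 1*(-1))*(1 + 2*(3 - 1*(-1)))) = √((-11/19 + 5*(-1/40)) + (3 + 1)*(1 + 2*(3 + 1))) = √((-11/19 - ⅛) + 4*(1 + 2*4)) = √(-107/152 + 4*(1 + 8)) = √(-107/152 + 4*9) = √(-107/152 + 36) = √(5365/152) = √203870/76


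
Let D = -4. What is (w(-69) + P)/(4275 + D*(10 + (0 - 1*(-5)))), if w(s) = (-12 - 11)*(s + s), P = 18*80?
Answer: 1538/1405 ≈ 1.0947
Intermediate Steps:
P = 1440
w(s) = -46*s
(w(-69) + P)/(4275 + D*(10 + (0 - 1*(-5)))) = (-46*(-69) + 1440)/(4275 - 4*(10 + (0 - 1*(-5)))) = (3174 + 1440)/(4275 - 4*(10 + (0 + 5))) = 4614/(4275 - 4*(10 + 5)) = 4614/(4275 - 4*15) = 4614/(4275 - 60) = 4614/4215 = 4614*(1/4215) = 1538/1405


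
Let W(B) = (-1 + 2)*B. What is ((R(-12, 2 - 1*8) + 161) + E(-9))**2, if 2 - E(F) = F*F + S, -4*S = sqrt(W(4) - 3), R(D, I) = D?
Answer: 78961/16 ≈ 4935.1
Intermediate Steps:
W(B) = B (W(B) = 1*B = B)
S = -1/4 (S = -sqrt(4 - 3)/4 = -sqrt(1)/4 = -1/4*1 = -1/4 ≈ -0.25000)
E(F) = 9/4 - F**2 (E(F) = 2 - (F*F - 1/4) = 2 - (F**2 - 1/4) = 2 - (-1/4 + F**2) = 2 + (1/4 - F**2) = 9/4 - F**2)
((R(-12, 2 - 1*8) + 161) + E(-9))**2 = ((-12 + 161) + (9/4 - 1*(-9)**2))**2 = (149 + (9/4 - 1*81))**2 = (149 + (9/4 - 81))**2 = (149 - 315/4)**2 = (281/4)**2 = 78961/16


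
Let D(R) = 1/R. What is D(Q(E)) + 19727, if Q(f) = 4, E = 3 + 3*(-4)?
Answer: 78909/4 ≈ 19727.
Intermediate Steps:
E = -9 (E = 3 - 12 = -9)
D(Q(E)) + 19727 = 1/4 + 19727 = 78909/4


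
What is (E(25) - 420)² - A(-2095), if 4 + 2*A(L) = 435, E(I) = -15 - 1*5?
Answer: 386769/2 ≈ 1.9338e+5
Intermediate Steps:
E(I) = -20 (E(I) = -15 - 5 = -20)
A(L) = 431/2 (A(L) = -2 + (½)*435 = -2 + 435/2 = 431/2)
(E(25) - 420)² - A(-2095) = (-20 - 420)² - 1*431/2 = (-440)² - 431/2 = 193600 - 431/2 = 386769/2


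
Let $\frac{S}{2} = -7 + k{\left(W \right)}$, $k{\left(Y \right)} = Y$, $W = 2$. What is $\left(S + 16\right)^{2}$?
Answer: $36$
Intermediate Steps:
$S = -10$ ($S = 2 \left(-7 + 2\right) = 2 \left(-5\right) = -10$)
$\left(S + 16\right)^{2} = \left(-10 + 16\right)^{2} = 6^{2} = 36$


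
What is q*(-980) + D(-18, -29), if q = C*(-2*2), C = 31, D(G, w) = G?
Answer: 121502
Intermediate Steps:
q = -124 (q = 31*(-2*2) = 31*(-4) = -124)
q*(-980) + D(-18, -29) = -124*(-980) - 18 = 121520 - 18 = 121502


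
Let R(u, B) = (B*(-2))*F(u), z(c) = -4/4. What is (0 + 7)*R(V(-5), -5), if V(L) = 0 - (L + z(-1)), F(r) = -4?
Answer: -280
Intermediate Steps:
z(c) = -1 (z(c) = -4*¼ = -1)
V(L) = 1 - L (V(L) = 0 - (L - 1) = 0 - (-1 + L) = 0 + (1 - L) = 1 - L)
R(u, B) = 8*B (R(u, B) = (B*(-2))*(-4) = -2*B*(-4) = 8*B)
(0 + 7)*R(V(-5), -5) = (0 + 7)*(8*(-5)) = 7*(-40) = -280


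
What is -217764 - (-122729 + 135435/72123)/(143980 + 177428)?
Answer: -23370178963409/107319024 ≈ -2.1776e+5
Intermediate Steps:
-217764 - (-122729 + 135435/72123)/(143980 + 177428) = -217764 - (-122729 + 135435*(1/72123))/321408 = -217764 - (-122729 + 45145/24041)/321408 = -217764 - (-2950482744)/(24041*321408) = -217764 - 1*(-40978927/107319024) = -217764 + 40978927/107319024 = -23370178963409/107319024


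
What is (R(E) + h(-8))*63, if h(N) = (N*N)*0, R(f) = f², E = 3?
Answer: 567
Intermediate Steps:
h(N) = 0 (h(N) = N²*0 = 0)
(R(E) + h(-8))*63 = (3² + 0)*63 = (9 + 0)*63 = 9*63 = 567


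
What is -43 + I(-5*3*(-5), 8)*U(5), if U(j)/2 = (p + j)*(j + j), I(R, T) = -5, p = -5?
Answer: -43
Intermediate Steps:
U(j) = 4*j*(-5 + j) (U(j) = 2*((-5 + j)*(j + j)) = 2*((-5 + j)*(2*j)) = 2*(2*j*(-5 + j)) = 4*j*(-5 + j))
-43 + I(-5*3*(-5), 8)*U(5) = -43 - 20*5*(-5 + 5) = -43 - 20*5*0 = -43 - 5*0 = -43 + 0 = -43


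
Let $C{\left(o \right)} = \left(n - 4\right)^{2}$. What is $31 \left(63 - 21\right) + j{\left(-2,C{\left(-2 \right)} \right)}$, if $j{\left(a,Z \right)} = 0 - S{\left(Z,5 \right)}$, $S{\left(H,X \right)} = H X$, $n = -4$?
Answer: $982$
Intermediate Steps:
$C{\left(o \right)} = 64$ ($C{\left(o \right)} = \left(-4 - 4\right)^{2} = \left(-8\right)^{2} = 64$)
$j{\left(a,Z \right)} = - 5 Z$ ($j{\left(a,Z \right)} = 0 - Z 5 = 0 - 5 Z = - 5 Z$)
$31 \left(63 - 21\right) + j{\left(-2,C{\left(-2 \right)} \right)} = 31 \left(63 - 21\right) - 320 = 31 \cdot 42 - 320 = 1302 - 320 = 982$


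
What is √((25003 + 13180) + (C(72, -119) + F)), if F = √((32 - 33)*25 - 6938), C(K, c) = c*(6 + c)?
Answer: √(51630 + I*√6963) ≈ 227.22 + 0.184*I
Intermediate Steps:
F = I*√6963 (F = √(-1*25 - 6938) = √(-25 - 6938) = √(-6963) = I*√6963 ≈ 83.445*I)
√((25003 + 13180) + (C(72, -119) + F)) = √((25003 + 13180) + (-119*(6 - 119) + I*√6963)) = √(38183 + (-119*(-113) + I*√6963)) = √(38183 + (13447 + I*√6963)) = √(51630 + I*√6963)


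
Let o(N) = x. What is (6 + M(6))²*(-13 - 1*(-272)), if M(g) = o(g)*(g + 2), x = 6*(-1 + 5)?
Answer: 10153836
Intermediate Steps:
x = 24 (x = 6*4 = 24)
o(N) = 24
M(g) = 48 + 24*g (M(g) = 24*(g + 2) = 24*(2 + g) = 48 + 24*g)
(6 + M(6))²*(-13 - 1*(-272)) = (6 + (48 + 24*6))²*(-13 - 1*(-272)) = (6 + (48 + 144))²*(-13 + 272) = (6 + 192)²*259 = 198²*259 = 39204*259 = 10153836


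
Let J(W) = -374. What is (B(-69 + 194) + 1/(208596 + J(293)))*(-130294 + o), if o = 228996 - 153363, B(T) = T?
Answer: -1422702897411/208222 ≈ -6.8326e+6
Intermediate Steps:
o = 75633
(B(-69 + 194) + 1/(208596 + J(293)))*(-130294 + o) = ((-69 + 194) + 1/(208596 - 374))*(-130294 + 75633) = (125 + 1/208222)*(-54661) = (26027751/208222)*(-54661) = -1422702897411/208222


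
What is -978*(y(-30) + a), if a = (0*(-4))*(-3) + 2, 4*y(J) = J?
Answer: 5379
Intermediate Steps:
y(J) = J/4
a = 2 (a = 0*(-3) + 2 = 0 + 2 = 2)
-978*(y(-30) + a) = -978*((¼)*(-30) + 2) = -978*(-15/2 + 2) = -978*(-11/2) = 5379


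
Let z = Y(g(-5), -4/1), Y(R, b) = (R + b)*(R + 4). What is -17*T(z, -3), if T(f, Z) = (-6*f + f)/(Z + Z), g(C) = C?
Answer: -255/2 ≈ -127.50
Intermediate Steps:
Y(R, b) = (4 + R)*(R + b) (Y(R, b) = (R + b)*(4 + R) = (4 + R)*(R + b))
z = 9 (z = (-5)² + 4*(-5) + 4*(-4/1) - (-20)/1 = 25 - 20 + 4*(-4*1) - (-20) = 25 - 20 + 4*(-4) - 5*(-4) = 25 - 20 - 16 + 20 = 9)
T(f, Z) = -5*f/(2*Z) (T(f, Z) = (-5*f)/((2*Z)) = (-5*f)*(1/(2*Z)) = -5*f/(2*Z))
-17*T(z, -3) = -(-85)*9/(2*(-3)) = -(-85)*9*(-1)/(2*3) = -17*15/2 = -255/2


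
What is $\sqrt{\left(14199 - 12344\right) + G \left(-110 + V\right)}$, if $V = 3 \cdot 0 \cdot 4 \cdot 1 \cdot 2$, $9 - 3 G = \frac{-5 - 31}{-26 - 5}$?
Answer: $\frac{\sqrt{1506445}}{31} \approx 39.593$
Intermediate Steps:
$G = \frac{81}{31}$ ($G = 3 - \frac{\left(-5 - 31\right) \frac{1}{-26 - 5}}{3} = 3 - \frac{\left(-36\right) \frac{1}{-31}}{3} = 3 - \frac{\left(-36\right) \left(- \frac{1}{31}\right)}{3} = 3 - \frac{12}{31} = \frac{81}{31} \approx 2.6129$)
$V = 0$ ($V = 0 \cdot 4 \cdot 2 = 0 \cdot 2 = 0$)
$\sqrt{\left(14199 - 12344\right) + G \left(-110 + V\right)} = \sqrt{\left(14199 - 12344\right) + \frac{81 \left(-110 + 0\right)}{31}} = \sqrt{\left(14199 - 12344\right) + \frac{81}{31} \left(-110\right)} = \sqrt{1855 - \frac{8910}{31}} = \sqrt{\frac{48595}{31}} = \frac{\sqrt{1506445}}{31}$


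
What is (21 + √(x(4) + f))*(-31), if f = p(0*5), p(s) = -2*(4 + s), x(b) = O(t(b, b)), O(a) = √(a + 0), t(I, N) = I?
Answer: -651 - 31*I*√6 ≈ -651.0 - 75.934*I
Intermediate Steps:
O(a) = √a
x(b) = √b
p(s) = -8 - 2*s
f = -8 (f = -8 - 0*5 = -8 - 2*0 = -8 + 0 = -8)
(21 + √(x(4) + f))*(-31) = (21 + √(√4 - 8))*(-31) = (21 + √(2 - 8))*(-31) = (21 + √(-6))*(-31) = (21 + I*√6)*(-31) = -651 - 31*I*√6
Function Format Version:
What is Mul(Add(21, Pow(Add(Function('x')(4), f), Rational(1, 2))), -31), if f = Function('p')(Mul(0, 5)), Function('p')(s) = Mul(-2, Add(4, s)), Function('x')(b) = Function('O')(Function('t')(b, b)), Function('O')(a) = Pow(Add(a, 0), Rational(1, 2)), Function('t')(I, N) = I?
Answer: Add(-651, Mul(-31, I, Pow(6, Rational(1, 2)))) ≈ Add(-651.00, Mul(-75.934, I))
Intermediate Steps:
Function('O')(a) = Pow(a, Rational(1, 2))
Function('x')(b) = Pow(b, Rational(1, 2))
Function('p')(s) = Add(-8, Mul(-2, s))
f = -8 (f = Add(-8, Mul(-2, Mul(0, 5))) = Add(-8, Mul(-2, 0)) = Add(-8, 0) = -8)
Mul(Add(21, Pow(Add(Function('x')(4), f), Rational(1, 2))), -31) = Mul(Add(21, Pow(Add(Pow(4, Rational(1, 2)), -8), Rational(1, 2))), -31) = Mul(Add(21, Pow(Add(2, -8), Rational(1, 2))), -31) = Mul(Add(21, Pow(-6, Rational(1, 2))), -31) = Mul(Add(21, Mul(I, Pow(6, Rational(1, 2)))), -31) = Add(-651, Mul(-31, I, Pow(6, Rational(1, 2))))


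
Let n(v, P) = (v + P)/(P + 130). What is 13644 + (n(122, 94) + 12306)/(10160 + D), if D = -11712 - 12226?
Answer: 5263292301/385784 ≈ 13643.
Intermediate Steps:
D = -23938
n(v, P) = (P + v)/(130 + P)
13644 + (n(122, 94) + 12306)/(10160 + D) = 13644 + ((94 + 122)/(130 + 94) + 12306)/(10160 - 23938) = 13644 + (216/224 + 12306)/(-13778) = 13644 + ((1/224)*216 + 12306)*(-1/13778) = 13644 + (27/28 + 12306)*(-1/13778) = 13644 + (344595/28)*(-1/13778) = 13644 - 344595/385784 = 5263292301/385784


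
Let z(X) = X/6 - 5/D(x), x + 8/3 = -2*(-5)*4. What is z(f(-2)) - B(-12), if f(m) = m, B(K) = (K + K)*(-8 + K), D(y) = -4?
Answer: -5749/12 ≈ -479.08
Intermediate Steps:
x = 112/3 (x = -8/3 - 2*(-5)*4 = -8/3 + 10*4 = -8/3 + 40 = 112/3 ≈ 37.333)
B(K) = 2*K*(-8 + K) (B(K) = (2*K)*(-8 + K) = 2*K*(-8 + K))
z(X) = 5/4 + X/6 (z(X) = X/6 - 5/(-4) = X*(1/6) - 5*(-1/4) = X/6 + 5/4 = 5/4 + X/6)
z(f(-2)) - B(-12) = (5/4 + (1/6)*(-2)) - 2*(-12)*(-8 - 12) = (5/4 - 1/3) - 2*(-12)*(-20) = 11/12 - 1*480 = 11/12 - 480 = -5749/12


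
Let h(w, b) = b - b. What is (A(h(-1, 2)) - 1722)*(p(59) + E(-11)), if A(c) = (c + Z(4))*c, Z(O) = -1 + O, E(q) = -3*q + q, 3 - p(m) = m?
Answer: 58548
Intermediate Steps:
p(m) = 3 - m
h(w, b) = 0
E(q) = -2*q
A(c) = c*(3 + c) (A(c) = (c + (-1 + 4))*c = (c + 3)*c = (3 + c)*c = c*(3 + c))
(A(h(-1, 2)) - 1722)*(p(59) + E(-11)) = (0*(3 + 0) - 1722)*((3 - 1*59) - 2*(-11)) = (0*3 - 1722)*((3 - 59) + 22) = (0 - 1722)*(-56 + 22) = -1722*(-34) = 58548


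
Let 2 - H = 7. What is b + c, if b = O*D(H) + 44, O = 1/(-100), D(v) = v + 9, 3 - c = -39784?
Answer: 995774/25 ≈ 39831.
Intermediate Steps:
H = -5 (H = 2 - 1*7 = 2 - 7 = -5)
c = 39787 (c = 3 - 1*(-39784) = 3 + 39784 = 39787)
D(v) = 9 + v
O = -1/100 ≈ -0.010000
b = 1099/25 (b = -(9 - 5)/100 + 44 = -1/100*4 + 44 = -1/25 + 44 = 1099/25 ≈ 43.960)
b + c = 1099/25 + 39787 = 995774/25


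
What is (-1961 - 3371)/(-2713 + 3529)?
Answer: -1333/204 ≈ -6.5343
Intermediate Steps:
(-1961 - 3371)/(-2713 + 3529) = -5332/816 = -5332*1/816 = -1333/204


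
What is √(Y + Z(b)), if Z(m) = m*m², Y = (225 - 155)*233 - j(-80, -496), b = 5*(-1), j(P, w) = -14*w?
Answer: √9241 ≈ 96.130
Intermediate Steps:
b = -5
Y = 9366 (Y = (225 - 155)*233 - (-14)*(-496) = 70*233 - 1*6944 = 16310 - 6944 = 9366)
Z(m) = m³
√(Y + Z(b)) = √(9366 + (-5)³) = √(9366 - 125) = √9241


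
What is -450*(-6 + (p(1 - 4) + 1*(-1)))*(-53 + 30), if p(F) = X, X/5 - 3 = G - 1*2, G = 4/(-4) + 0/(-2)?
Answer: -72450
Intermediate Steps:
G = -1 (G = 4*(-1/4) + 0*(-1/2) = -1 + 0 = -1)
X = 0 (X = 15 + 5*(-1 - 1*2) = 15 + 5*(-1 - 2) = 15 + 5*(-3) = 15 - 15 = 0)
p(F) = 0
-450*(-6 + (p(1 - 4) + 1*(-1)))*(-53 + 30) = -450*(-6 + (0 + 1*(-1)))*(-53 + 30) = -450*(-6 + (0 - 1))*(-23) = -450*(-6 - 1)*(-23) = -(-3150)*(-23) = -450*161 = -72450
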